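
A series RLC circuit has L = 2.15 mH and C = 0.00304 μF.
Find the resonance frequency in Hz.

Step 1 — Resonance condition Im(Z)=0 gives ω₀ = 1/√(LC).
Step 2 — ω₀ = 1/√(0.00215·3.04e-09) = 3.912e+05 rad/s.
Step 3 — f₀ = ω₀/(2π) = 6.225e+04 Hz.

f₀ = 6.225e+04 Hz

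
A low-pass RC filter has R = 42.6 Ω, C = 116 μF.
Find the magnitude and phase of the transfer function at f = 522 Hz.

Step 1 — Angular frequency: ω = 2π·522 = 3280 rad/s.
Step 2 — Transfer function: H(jω) = 1/(1 + jωRC).
Step 3 — Denominator: 1 + jωRC = 1 + j·3280·42.6·0.000116 = 1 + j16.21.
Step 4 — H = 0.003792 - j0.06147.
Step 5 — Magnitude: |H| = 0.06158 (-24.2 dB); phase: φ = -86.5°.

|H| = 0.06158 (-24.2 dB), φ = -86.5°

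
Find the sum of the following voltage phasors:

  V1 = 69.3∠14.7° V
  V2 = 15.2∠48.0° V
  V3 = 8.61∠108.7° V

Step 1 — Convert each phasor to rectangular form:
  V1 = 69.3·(cos(14.7°) + j·sin(14.7°)) = 67.03 + j17.59 V
  V2 = 15.2·(cos(48.0°) + j·sin(48.0°)) = 10.17 + j11.3 V
  V3 = 8.61·(cos(108.7°) + j·sin(108.7°)) = -2.76 + j8.155 V
Step 2 — Sum components: V_total = 74.44 + j37.04 V.
Step 3 — Convert to polar: |V_total| = 83.15 V, ∠V_total = 26.5°.

V_total = 83.15∠26.5° V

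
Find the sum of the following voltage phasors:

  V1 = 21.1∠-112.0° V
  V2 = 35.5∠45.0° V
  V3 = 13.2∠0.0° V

Step 1 — Convert each phasor to rectangular form:
  V1 = 21.1·(cos(-112.0°) + j·sin(-112.0°)) = -7.904 - j19.56 V
  V2 = 35.5·(cos(45.0°) + j·sin(45.0°)) = 25.1 + j25.1 V
  V3 = 13.2·(cos(0.0°) + j·sin(0.0°)) = 13.2 V
Step 2 — Sum components: V_total = 30.4 + j5.539 V.
Step 3 — Convert to polar: |V_total| = 30.9 V, ∠V_total = 10.3°.

V_total = 30.9∠10.3° V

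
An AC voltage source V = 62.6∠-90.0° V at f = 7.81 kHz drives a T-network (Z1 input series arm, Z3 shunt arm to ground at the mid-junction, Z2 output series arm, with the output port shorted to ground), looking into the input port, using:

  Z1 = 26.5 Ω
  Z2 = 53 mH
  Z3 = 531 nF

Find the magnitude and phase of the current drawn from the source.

Step 1 — Angular frequency: ω = 2π·f = 2π·7810 = 4.907e+04 rad/s.
Step 2 — Component impedances:
  Z1: Z = R = 26.5 Ω
  Z2: Z = jωL = j·4.907e+04·0.053 = 0 + j2601 Ω
  Z3: Z = 1/(jωC) = -j/(ω·C) = 0 - j38.38 Ω
Step 3 — With the output port shorted to ground, the output series arm Z2 runs from the junction to ground; the shunt arm Z3 also runs from the junction to ground. They appear in parallel: Z3 || Z2 = 0 - j38.95 Ω.
Step 4 — Series with input arm Z1: Z_in = Z1 + (Z3 || Z2) = 26.5 - j38.95 Ω = 47.11∠-55.8° Ω.
Step 5 — Source phasor: V = 62.6∠-90.0° V = 0 - j62.6 V.
Step 6 — Ohm's law: I = V / Z_total = (0 - j62.6) / (26.5 - j38.95) = 1.099 - j0.7474 A.
Step 7 — Convert to polar: |I| = 1.329 A, ∠I = -34.2°.

I = 1.329∠-34.2° A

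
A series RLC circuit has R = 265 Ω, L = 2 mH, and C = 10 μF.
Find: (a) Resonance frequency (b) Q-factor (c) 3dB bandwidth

Step 1 — Resonance: ω₀ = 1/√(LC) = 1/√(0.002·1e-05) = 7071 rad/s.
Step 2 — f₀ = ω₀/(2π) = 1125 Hz.
Step 3 — Series Q: Q = ω₀L/R = 7071·0.002/265 = 0.05337.
Step 4 — Bandwidth: Δω = ω₀/Q = 1.325e+05 rad/s; BW = Δω/(2π) = 2.109e+04 Hz.

(a) f₀ = 1125 Hz  (b) Q = 0.05337  (c) BW = 2.109e+04 Hz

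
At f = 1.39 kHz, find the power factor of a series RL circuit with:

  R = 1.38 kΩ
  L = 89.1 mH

Step 1 — Angular frequency: ω = 2π·f = 2π·1390 = 8734 rad/s.
Step 2 — Component impedances:
  R: Z = R = 1380 Ω
  L: Z = jωL = j·8734·0.0891 = 0 + j778.2 Ω
Step 3 — Series combination: Z_total = R + L = 1380 + j778.2 Ω = 1584∠29.4° Ω.
Step 4 — Power factor: PF = cos(φ) = Re(Z)/|Z| = 1380/1584.28 = 0.8711.
Step 5 — Type: Im(Z) = 778.2 ⇒ lagging (phase φ = 29.4°).

PF = 0.8711 (lagging, φ = 29.4°)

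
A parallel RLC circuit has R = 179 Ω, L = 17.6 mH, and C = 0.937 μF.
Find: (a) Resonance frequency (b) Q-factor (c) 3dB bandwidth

Step 1 — Resonance: ω₀ = 1/√(LC) = 1/√(0.0176·9.37e-07) = 7787 rad/s.
Step 2 — f₀ = ω₀/(2π) = 1239 Hz.
Step 3 — Parallel Q: Q = R/(ω₀L) = 179/(7787·0.0176) = 1.306.
Step 4 — Bandwidth: Δω = ω₀/Q = 5962 rad/s; BW = Δω/(2π) = 948.9 Hz.

(a) f₀ = 1239 Hz  (b) Q = 1.306  (c) BW = 948.9 Hz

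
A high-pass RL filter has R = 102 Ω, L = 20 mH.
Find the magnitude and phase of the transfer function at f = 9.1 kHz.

Step 1 — Angular frequency: ω = 2π·9100 = 5.718e+04 rad/s.
Step 2 — Transfer function: H(jω) = jωL/(R + jωL).
Step 3 — Numerator jωL = j·1144; denominator R + jωL = 102 + j1144.
Step 4 — H = 0.9921 + j0.08849.
Step 5 — Magnitude: |H| = 0.996 (-0.0 dB); phase: φ = 5.1°.

|H| = 0.996 (-0.0 dB), φ = 5.1°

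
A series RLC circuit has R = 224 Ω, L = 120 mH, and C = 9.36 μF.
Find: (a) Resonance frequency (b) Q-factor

Step 1 — Resonance condition Im(Z)=0 gives ω₀ = 1/√(LC).
Step 2 — ω₀ = 1/√(0.12·9.36e-06) = 943.6 rad/s.
Step 3 — f₀ = ω₀/(2π) = 150.2 Hz.
Step 4 — Series Q: Q = ω₀L/R = 943.6·0.12/224 = 0.5055.

(a) f₀ = 150.2 Hz  (b) Q = 0.5055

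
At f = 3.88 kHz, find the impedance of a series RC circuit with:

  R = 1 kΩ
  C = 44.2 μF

Step 1 — Angular frequency: ω = 2π·f = 2π·3880 = 2.438e+04 rad/s.
Step 2 — Component impedances:
  R: Z = R = 1000 Ω
  C: Z = 1/(jωC) = -j/(ω·C) = 0 - j0.928 Ω
Step 3 — Series combination: Z_total = R + C = 1000 - j0.928 Ω = 1000∠-0.1° Ω.

Z = 1000 - j0.928 Ω = 1000∠-0.1° Ω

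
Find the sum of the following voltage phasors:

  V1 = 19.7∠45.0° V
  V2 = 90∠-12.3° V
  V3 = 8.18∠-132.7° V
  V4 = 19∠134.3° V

Step 1 — Convert each phasor to rectangular form:
  V1 = 19.7·(cos(45.0°) + j·sin(45.0°)) = 13.93 + j13.93 V
  V2 = 90·(cos(-12.3°) + j·sin(-12.3°)) = 87.93 - j19.17 V
  V3 = 8.18·(cos(-132.7°) + j·sin(-132.7°)) = -5.547 - j6.012 V
  V4 = 19·(cos(134.3°) + j·sin(134.3°)) = -13.27 + j13.6 V
Step 2 — Sum components: V_total = 83.05 + j2.344 V.
Step 3 — Convert to polar: |V_total| = 83.08 V, ∠V_total = 1.6°.

V_total = 83.08∠1.6° V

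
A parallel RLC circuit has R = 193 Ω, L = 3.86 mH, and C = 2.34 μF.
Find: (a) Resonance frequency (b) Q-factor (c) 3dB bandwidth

Step 1 — Resonance: ω₀ = 1/√(LC) = 1/√(0.00386·2.34e-06) = 1.052e+04 rad/s.
Step 2 — f₀ = ω₀/(2π) = 1675 Hz.
Step 3 — Parallel Q: Q = R/(ω₀L) = 193/(1.052e+04·0.00386) = 4.752.
Step 4 — Bandwidth: Δω = ω₀/Q = 2214 rad/s; BW = Δω/(2π) = 352.4 Hz.

(a) f₀ = 1675 Hz  (b) Q = 4.752  (c) BW = 352.4 Hz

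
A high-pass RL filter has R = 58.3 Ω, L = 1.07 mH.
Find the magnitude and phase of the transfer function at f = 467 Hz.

Step 1 — Angular frequency: ω = 2π·467 = 2934 rad/s.
Step 2 — Transfer function: H(jω) = jωL/(R + jωL).
Step 3 — Numerator jωL = j·3.14; denominator R + jωL = 58.3 + j3.14.
Step 4 — H = 0.002892 + j0.0537.
Step 5 — Magnitude: |H| = 0.05378 (-25.4 dB); phase: φ = 86.9°.

|H| = 0.05378 (-25.4 dB), φ = 86.9°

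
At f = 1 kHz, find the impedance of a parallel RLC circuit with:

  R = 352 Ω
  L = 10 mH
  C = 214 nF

Step 1 — Angular frequency: ω = 2π·f = 2π·1000 = 6283 rad/s.
Step 2 — Component impedances:
  R: Z = R = 352 Ω
  L: Z = jωL = j·6283·0.01 = 0 + j62.83 Ω
  C: Z = 1/(jωC) = -j/(ω·C) = 0 - j743.7 Ω
Step 3 — Parallel combination: 1/Z_total = 1/R + 1/L + 1/C; Z_total = 12.89 + j66.12 Ω = 67.36∠79.0° Ω.

Z = 12.89 + j66.12 Ω = 67.36∠79.0° Ω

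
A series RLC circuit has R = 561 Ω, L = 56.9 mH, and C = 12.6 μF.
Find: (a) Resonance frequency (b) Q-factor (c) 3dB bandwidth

Step 1 — Resonance: ω₀ = 1/√(LC) = 1/√(0.0569·1.26e-05) = 1181 rad/s.
Step 2 — f₀ = ω₀/(2π) = 188 Hz.
Step 3 — Series Q: Q = ω₀L/R = 1181·0.0569/561 = 0.1198.
Step 4 — Bandwidth: Δω = ω₀/Q = 9859 rad/s; BW = Δω/(2π) = 1569 Hz.

(a) f₀ = 188 Hz  (b) Q = 0.1198  (c) BW = 1569 Hz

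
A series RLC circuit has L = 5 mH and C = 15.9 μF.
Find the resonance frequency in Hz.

Step 1 — Resonance condition Im(Z)=0 gives ω₀ = 1/√(LC).
Step 2 — ω₀ = 1/√(0.005·1.59e-05) = 3547 rad/s.
Step 3 — f₀ = ω₀/(2π) = 564.5 Hz.

f₀ = 564.5 Hz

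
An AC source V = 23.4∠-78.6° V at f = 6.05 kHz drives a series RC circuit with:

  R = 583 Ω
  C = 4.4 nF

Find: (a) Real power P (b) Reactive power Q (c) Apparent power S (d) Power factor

Step 1 — Angular frequency: ω = 2π·f = 2π·6050 = 3.801e+04 rad/s.
Step 2 — Component impedances:
  R: Z = R = 583 Ω
  C: Z = 1/(jωC) = -j/(ω·C) = 0 - j5979 Ω
Step 3 — Series combination: Z_total = R + C = 583 - j5979 Ω = 6007∠-84.4° Ω.
Step 4 — Source phasor: V = 23.4∠-78.6° V = 4.625 - j22.94 V.
Step 5 — Current: I = V / Z = 0.003875 + j0.0003957 A = 0.003895∠5.8° A.
Step 6 — Complex power: S = V·I* = 0.008846 - j0.09072 VA.
Step 7 — Real power: P = Re(S) = 0.008846 W.
Step 8 — Reactive power: Q = Im(S) = -0.09072 VAR.
Step 9 — Apparent power: |S| = 0.09115 VA.
Step 10 — Power factor: PF = P/|S| = 0.09705 (leading).

(a) P = 0.008846 W  (b) Q = -0.09072 VAR  (c) S = 0.09115 VA  (d) PF = 0.09705 (leading)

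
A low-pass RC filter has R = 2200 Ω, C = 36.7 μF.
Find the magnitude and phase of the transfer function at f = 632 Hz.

Step 1 — Angular frequency: ω = 2π·632 = 3971 rad/s.
Step 2 — Transfer function: H(jω) = 1/(1 + jωRC).
Step 3 — Denominator: 1 + jωRC = 1 + j·3971·2200·3.67e-05 = 1 + j320.6.
Step 4 — H = 9.728e-06 - j0.003119.
Step 5 — Magnitude: |H| = 0.003119 (-50.1 dB); phase: φ = -89.8°.

|H| = 0.003119 (-50.1 dB), φ = -89.8°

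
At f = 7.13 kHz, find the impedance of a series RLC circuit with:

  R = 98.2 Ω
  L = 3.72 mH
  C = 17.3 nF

Step 1 — Angular frequency: ω = 2π·f = 2π·7130 = 4.48e+04 rad/s.
Step 2 — Component impedances:
  R: Z = R = 98.2 Ω
  L: Z = jωL = j·4.48e+04·0.00372 = 0 + j166.7 Ω
  C: Z = 1/(jωC) = -j/(ω·C) = 0 - j1290 Ω
Step 3 — Series combination: Z_total = R + L + C = 98.2 - j1124 Ω = 1128∠-85.0° Ω.

Z = 98.2 - j1124 Ω = 1128∠-85.0° Ω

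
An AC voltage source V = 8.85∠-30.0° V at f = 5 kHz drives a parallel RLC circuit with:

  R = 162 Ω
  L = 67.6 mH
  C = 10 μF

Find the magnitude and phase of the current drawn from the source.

Step 1 — Angular frequency: ω = 2π·f = 2π·5000 = 3.142e+04 rad/s.
Step 2 — Component impedances:
  R: Z = R = 162 Ω
  L: Z = jωL = j·3.142e+04·0.0676 = 0 + j2124 Ω
  C: Z = 1/(jωC) = -j/(ω·C) = 0 - j3.183 Ω
Step 3 — Parallel combination: 1/Z_total = 1/R + 1/L + 1/C; Z_total = 0.06271 - j3.187 Ω = 3.187∠-88.9° Ω.
Step 4 — Source phasor: V = 8.85∠-30.0° V = 7.664 - j4.425 V.
Step 5 — Ohm's law: I = V / Z_total = (7.664 - j4.425) / (0.06271 - j3.187) = 1.435 + j2.377 A.
Step 6 — Convert to polar: |I| = 2.777 A, ∠I = 58.9°.

I = 2.777∠58.9° A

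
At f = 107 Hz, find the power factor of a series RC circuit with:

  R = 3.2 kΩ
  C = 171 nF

Step 1 — Angular frequency: ω = 2π·f = 2π·107 = 672.3 rad/s.
Step 2 — Component impedances:
  R: Z = R = 3200 Ω
  C: Z = 1/(jωC) = -j/(ω·C) = 0 - j8698 Ω
Step 3 — Series combination: Z_total = R + C = 3200 - j8698 Ω = 9268∠-69.8° Ω.
Step 4 — Power factor: PF = cos(φ) = Re(Z)/|Z| = 3200/9268 = 0.3453.
Step 5 — Type: Im(Z) = -8698 ⇒ leading (phase φ = -69.8°).

PF = 0.3453 (leading, φ = -69.8°)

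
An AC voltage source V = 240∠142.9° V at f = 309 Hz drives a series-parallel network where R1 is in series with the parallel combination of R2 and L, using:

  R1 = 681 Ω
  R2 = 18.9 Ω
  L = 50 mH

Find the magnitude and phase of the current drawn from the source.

Step 1 — Angular frequency: ω = 2π·f = 2π·309 = 1942 rad/s.
Step 2 — Component impedances:
  R1: Z = R = 681 Ω
  R2: Z = R = 18.9 Ω
  L: Z = jωL = j·1942·0.05 = 0 + j97.08 Ω
Step 3 — Parallel branch: R2 || L = 1/(1/R2 + 1/L) = 18.21 + j3.545 Ω.
Step 4 — Series with R1: Z_total = R1 + (R2 || L) = 699.2 + j3.545 Ω = 699.2∠0.3° Ω.
Step 5 — Source phasor: V = 240∠142.9° V = -191.4 + j144.8 V.
Step 6 — Ohm's law: I = V / Z_total = (-191.4 + j144.8) / (699.2 + j3.545) = -0.2727 + j0.2084 A.
Step 7 — Convert to polar: |I| = 0.3432 A, ∠I = 142.6°.

I = 0.3432∠142.6° A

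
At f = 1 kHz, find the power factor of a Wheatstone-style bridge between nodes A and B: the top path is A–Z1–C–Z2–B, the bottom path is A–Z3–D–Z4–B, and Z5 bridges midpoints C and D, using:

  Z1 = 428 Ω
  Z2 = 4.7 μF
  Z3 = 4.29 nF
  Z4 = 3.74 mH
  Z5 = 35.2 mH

Step 1 — Angular frequency: ω = 2π·f = 2π·1000 = 6283 rad/s.
Step 2 — Component impedances:
  Z1: Z = R = 428 Ω
  Z2: Z = 1/(jωC) = -j/(ω·C) = 0 - j33.86 Ω
  Z3: Z = 1/(jωC) = -j/(ω·C) = 0 - j3.71e+04 Ω
  Z4: Z = jωL = j·6283·0.00374 = 0 + j23.5 Ω
  Z5: Z = jωL = j·6283·0.0352 = 0 + j221.2 Ω
Step 3 — Bridge requires nodal analysis (the Z5 bridge couples midpoints C and D, so the two paths cannot be reduced to a simple series/parallel combination). Setting node B to ground and injecting 1 A at node A, the 3-node admittance system at A, C, D solves to V_A = Z_AB = 427.1 - j44.19 Ω = 429.4∠-5.9° Ω.
Step 4 — Power factor: PF = cos(φ) = Re(Z)/|Z| = 427.12/429.4 = 0.9947.
Step 5 — Type: Im(Z) = -44.19 ⇒ leading (phase φ = -5.9°).

PF = 0.9947 (leading, φ = -5.9°)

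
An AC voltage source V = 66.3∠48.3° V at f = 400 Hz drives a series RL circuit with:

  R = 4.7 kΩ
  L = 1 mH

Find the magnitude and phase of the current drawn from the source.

Step 1 — Angular frequency: ω = 2π·f = 2π·400 = 2513 rad/s.
Step 2 — Component impedances:
  R: Z = R = 4700 Ω
  L: Z = jωL = j·2513·0.001 = 0 + j2.513 Ω
Step 3 — Series combination: Z_total = R + L = 4700 + j2.513 Ω = 4700∠0.0° Ω.
Step 4 — Source phasor: V = 66.3∠48.3° V = 44.1 + j49.5 V.
Step 5 — Ohm's law: I = V / Z_total = (44.1 + j49.5) / (4700 + j2.513) = 0.00939 + j0.01053 A.
Step 6 — Convert to polar: |I| = 0.01411 A, ∠I = 48.3°.

I = 0.01411∠48.3° A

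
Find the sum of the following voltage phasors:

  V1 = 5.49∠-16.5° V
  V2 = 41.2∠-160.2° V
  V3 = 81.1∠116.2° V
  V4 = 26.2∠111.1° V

Step 1 — Convert each phasor to rectangular form:
  V1 = 5.49·(cos(-16.5°) + j·sin(-16.5°)) = 5.264 - j1.559 V
  V2 = 41.2·(cos(-160.2°) + j·sin(-160.2°)) = -38.76 - j13.96 V
  V3 = 81.1·(cos(116.2°) + j·sin(116.2°)) = -35.81 + j72.77 V
  V4 = 26.2·(cos(111.1°) + j·sin(111.1°)) = -9.432 + j24.44 V
Step 2 — Sum components: V_total = -78.74 + j81.7 V.
Step 3 — Convert to polar: |V_total| = 113.5 V, ∠V_total = 133.9°.

V_total = 113.5∠133.9° V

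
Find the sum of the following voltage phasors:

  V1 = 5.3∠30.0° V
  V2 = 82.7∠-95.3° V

Step 1 — Convert each phasor to rectangular form:
  V1 = 5.3·(cos(30.0°) + j·sin(30.0°)) = 4.59 + j2.65 V
  V2 = 82.7·(cos(-95.3°) + j·sin(-95.3°)) = -7.639 - j82.35 V
Step 2 — Sum components: V_total = -3.049 - j79.7 V.
Step 3 — Convert to polar: |V_total| = 79.75 V, ∠V_total = -92.2°.

V_total = 79.75∠-92.2° V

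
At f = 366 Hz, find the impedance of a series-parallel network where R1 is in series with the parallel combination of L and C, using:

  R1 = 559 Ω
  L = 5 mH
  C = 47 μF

Step 1 — Angular frequency: ω = 2π·f = 2π·366 = 2300 rad/s.
Step 2 — Component impedances:
  R1: Z = R = 559 Ω
  L: Z = jωL = j·2300·0.005 = 0 + j11.5 Ω
  C: Z = 1/(jωC) = -j/(ω·C) = 0 - j9.252 Ω
Step 3 — Parallel branch: L || C = 1/(1/L + 1/C) = 0 - j47.36 Ω.
Step 4 — Series with R1: Z_total = R1 + (L || C) = 559 - j47.36 Ω = 561∠-4.8° Ω.

Z = 559 - j47.36 Ω = 561∠-4.8° Ω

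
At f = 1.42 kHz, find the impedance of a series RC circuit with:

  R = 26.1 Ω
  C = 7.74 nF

Step 1 — Angular frequency: ω = 2π·f = 2π·1420 = 8922 rad/s.
Step 2 — Component impedances:
  R: Z = R = 26.1 Ω
  C: Z = 1/(jωC) = -j/(ω·C) = 0 - j1.448e+04 Ω
Step 3 — Series combination: Z_total = R + C = 26.1 - j1.448e+04 Ω = 1.448e+04∠-89.9° Ω.

Z = 26.1 - j1.448e+04 Ω = 1.448e+04∠-89.9° Ω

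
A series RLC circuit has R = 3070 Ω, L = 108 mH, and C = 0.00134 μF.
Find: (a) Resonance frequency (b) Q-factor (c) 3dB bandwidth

Step 1 — Resonance condition Im(Z)=0 gives ω₀ = 1/√(LC).
Step 2 — ω₀ = 1/√(0.108·1.34e-09) = 8.313e+04 rad/s.
Step 3 — f₀ = ω₀/(2π) = 1.323e+04 Hz.
Step 4 — Series Q: Q = ω₀L/R = 8.313e+04·0.108/3070 = 2.924.
Step 5 — 3dB bandwidth: Δω = ω₀/Q = 2.843e+04 rad/s; BW = Δω/(2π) = 4524 Hz.

(a) f₀ = 1.323e+04 Hz  (b) Q = 2.924  (c) BW = 4524 Hz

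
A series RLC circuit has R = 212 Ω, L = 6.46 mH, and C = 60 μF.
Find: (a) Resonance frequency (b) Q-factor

Step 1 — Resonance condition Im(Z)=0 gives ω₀ = 1/√(LC).
Step 2 — ω₀ = 1/√(0.00646·6e-05) = 1606 rad/s.
Step 3 — f₀ = ω₀/(2π) = 255.6 Hz.
Step 4 — Series Q: Q = ω₀L/R = 1606·0.00646/212 = 0.04894.

(a) f₀ = 255.6 Hz  (b) Q = 0.04894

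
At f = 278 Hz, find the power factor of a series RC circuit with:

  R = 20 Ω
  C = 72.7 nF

Step 1 — Angular frequency: ω = 2π·f = 2π·278 = 1747 rad/s.
Step 2 — Component impedances:
  R: Z = R = 20 Ω
  C: Z = 1/(jωC) = -j/(ω·C) = 0 - j7875 Ω
Step 3 — Series combination: Z_total = R + C = 20 - j7875 Ω = 7875∠-89.9° Ω.
Step 4 — Power factor: PF = cos(φ) = Re(Z)/|Z| = 20/7875 = 0.00254.
Step 5 — Type: Im(Z) = -7875 ⇒ leading (phase φ = -89.9°).

PF = 0.00254 (leading, φ = -89.9°)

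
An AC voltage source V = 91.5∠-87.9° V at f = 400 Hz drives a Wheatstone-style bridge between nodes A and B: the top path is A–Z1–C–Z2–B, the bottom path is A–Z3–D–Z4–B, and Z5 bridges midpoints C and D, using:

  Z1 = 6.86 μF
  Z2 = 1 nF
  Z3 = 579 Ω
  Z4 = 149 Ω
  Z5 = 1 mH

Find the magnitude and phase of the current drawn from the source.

Step 1 — Angular frequency: ω = 2π·f = 2π·400 = 2513 rad/s.
Step 2 — Component impedances:
  Z1: Z = 1/(jωC) = -j/(ω·C) = 0 - j58 Ω
  Z2: Z = 1/(jωC) = -j/(ω·C) = 0 - j3.979e+05 Ω
  Z3: Z = R = 579 Ω
  Z4: Z = R = 149 Ω
  Z5: Z = jωL = j·2513·0.001 = 0 + j2.513 Ω
Step 3 — Bridge requires nodal analysis (the Z5 bridge couples midpoints C and D, so the two paths cannot be reduced to a simple series/parallel combination). Setting node B to ground and injecting 1 A at node A, the 3-node admittance system at A, C, D solves to V_A = Z_AB = 154.3 - j55.04 Ω = 163.8∠-19.6° Ω.
Step 4 — Source phasor: V = 91.5∠-87.9° V = 3.353 - j91.44 V.
Step 5 — Ohm's law: I = V / Z_total = (3.353 - j91.44) / (154.3 - j55.04) = 0.2069 - j0.5189 A.
Step 6 — Convert to polar: |I| = 0.5586 A, ∠I = -68.3°.

I = 0.5586∠-68.3° A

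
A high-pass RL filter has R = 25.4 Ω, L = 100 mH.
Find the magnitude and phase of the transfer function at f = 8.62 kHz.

Step 1 — Angular frequency: ω = 2π·8620 = 5.416e+04 rad/s.
Step 2 — Transfer function: H(jω) = jωL/(R + jωL).
Step 3 — Numerator jωL = j·5416; denominator R + jωL = 25.4 + j5416.
Step 4 — H = 1 + j0.00469.
Step 5 — Magnitude: |H| = 1 (-0.0 dB); phase: φ = 0.3°.

|H| = 1 (-0.0 dB), φ = 0.3°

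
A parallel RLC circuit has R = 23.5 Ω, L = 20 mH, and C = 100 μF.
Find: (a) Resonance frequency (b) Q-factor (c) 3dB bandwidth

Step 1 — Resonance: ω₀ = 1/√(LC) = 1/√(0.02·0.0001) = 707.1 rad/s.
Step 2 — f₀ = ω₀/(2π) = 112.5 Hz.
Step 3 — Parallel Q: Q = R/(ω₀L) = 23.5/(707.1·0.02) = 1.662.
Step 4 — Bandwidth: Δω = ω₀/Q = 425.5 rad/s; BW = Δω/(2π) = 67.73 Hz.

(a) f₀ = 112.5 Hz  (b) Q = 1.662  (c) BW = 67.73 Hz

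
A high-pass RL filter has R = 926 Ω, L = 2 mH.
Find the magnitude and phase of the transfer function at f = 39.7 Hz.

Step 1 — Angular frequency: ω = 2π·39.7 = 249.4 rad/s.
Step 2 — Transfer function: H(jω) = jωL/(R + jωL).
Step 3 — Numerator jωL = j·0.4989; denominator R + jωL = 926 + j0.4989.
Step 4 — H = 2.903e-07 + j0.0005388.
Step 5 — Magnitude: |H| = 0.0005388 (-65.4 dB); phase: φ = 90.0°.

|H| = 0.0005388 (-65.4 dB), φ = 90.0°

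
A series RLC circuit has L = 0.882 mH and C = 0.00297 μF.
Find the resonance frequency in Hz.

Step 1 — Resonance condition Im(Z)=0 gives ω₀ = 1/√(LC).
Step 2 — ω₀ = 1/√(0.000882·2.97e-09) = 6.179e+05 rad/s.
Step 3 — f₀ = ω₀/(2π) = 9.833e+04 Hz.

f₀ = 9.833e+04 Hz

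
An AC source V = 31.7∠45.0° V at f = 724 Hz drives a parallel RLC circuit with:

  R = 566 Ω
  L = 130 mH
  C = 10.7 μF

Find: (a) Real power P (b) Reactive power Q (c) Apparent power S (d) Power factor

Step 1 — Angular frequency: ω = 2π·f = 2π·724 = 4549 rad/s.
Step 2 — Component impedances:
  R: Z = R = 566 Ω
  L: Z = jωL = j·4549·0.13 = 0 + j591.4 Ω
  C: Z = 1/(jωC) = -j/(ω·C) = 0 - j20.54 Ω
Step 3 — Parallel combination: 1/Z_total = 1/R + 1/L + 1/C; Z_total = 0.7992 - j21.25 Ω = 21.27∠-87.8° Ω.
Step 4 — Source phasor: V = 31.7∠45.0° V = 22.42 + j22.42 V.
Step 5 — Current: I = V / Z = -1.014 + j1.093 A = 1.49∠132.8° A.
Step 6 — Complex power: S = V·I* = 1.775 - j47.21 VA.
Step 7 — Real power: P = Re(S) = 1.775 W.
Step 8 — Reactive power: Q = Im(S) = -47.21 VAR.
Step 9 — Apparent power: |S| = 47.25 VA.
Step 10 — Power factor: PF = P/|S| = 0.03758 (leading).

(a) P = 1.775 W  (b) Q = -47.21 VAR  (c) S = 47.25 VA  (d) PF = 0.03758 (leading)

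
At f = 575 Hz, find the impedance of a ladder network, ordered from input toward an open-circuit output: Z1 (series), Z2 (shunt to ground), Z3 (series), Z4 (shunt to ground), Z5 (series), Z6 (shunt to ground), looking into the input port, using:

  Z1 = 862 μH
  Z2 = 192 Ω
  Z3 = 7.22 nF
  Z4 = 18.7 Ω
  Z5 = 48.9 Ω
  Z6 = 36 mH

Step 1 — Angular frequency: ω = 2π·f = 2π·575 = 3613 rad/s.
Step 2 — Component impedances:
  Z1: Z = jωL = j·3613·0.000862 = 0 + j3.114 Ω
  Z2: Z = R = 192 Ω
  Z3: Z = 1/(jωC) = -j/(ω·C) = 0 - j3.834e+04 Ω
  Z4: Z = R = 18.7 Ω
  Z5: Z = R = 48.9 Ω
  Z6: Z = jωL = j·3613·0.036 = 0 + j130.1 Ω
Step 3 — Ladder network (open output): work backward from the far end, alternating series and parallel combinations. Z_in = 192 + j2.153 Ω = 192∠0.6° Ω.

Z = 192 + j2.153 Ω = 192∠0.6° Ω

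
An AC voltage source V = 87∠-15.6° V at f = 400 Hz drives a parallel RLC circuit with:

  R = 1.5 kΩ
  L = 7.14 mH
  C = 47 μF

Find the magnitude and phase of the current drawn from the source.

Step 1 — Angular frequency: ω = 2π·f = 2π·400 = 2513 rad/s.
Step 2 — Component impedances:
  R: Z = R = 1500 Ω
  L: Z = jωL = j·2513·0.00714 = 0 + j17.94 Ω
  C: Z = 1/(jωC) = -j/(ω·C) = 0 - j8.466 Ω
Step 3 — Parallel combination: 1/Z_total = 1/R + 1/L + 1/C; Z_total = 0.1712 - j16.02 Ω = 16.03∠-89.4° Ω.
Step 4 — Source phasor: V = 87∠-15.6° V = 83.8 - j23.4 V.
Step 5 — Ohm's law: I = V / Z_total = (83.8 - j23.4) / (0.1712 - j16.02) = 1.516 + j5.213 A.
Step 6 — Convert to polar: |I| = 5.429 A, ∠I = 73.8°.

I = 5.429∠73.8° A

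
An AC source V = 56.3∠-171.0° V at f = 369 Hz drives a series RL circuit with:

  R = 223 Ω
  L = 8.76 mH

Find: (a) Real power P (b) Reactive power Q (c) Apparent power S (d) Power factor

Step 1 — Angular frequency: ω = 2π·f = 2π·369 = 2318 rad/s.
Step 2 — Component impedances:
  R: Z = R = 223 Ω
  L: Z = jωL = j·2318·0.00876 = 0 + j20.31 Ω
Step 3 — Series combination: Z_total = R + L = 223 + j20.31 Ω = 223.9∠5.2° Ω.
Step 4 — Source phasor: V = 56.3∠-171.0° V = -55.61 - j8.807 V.
Step 5 — Current: I = V / Z = -0.2509 - j0.01665 A = 0.2514∠-176.2° A.
Step 6 — Complex power: S = V·I* = 14.1 + j1.284 VA.
Step 7 — Real power: P = Re(S) = 14.1 W.
Step 8 — Reactive power: Q = Im(S) = 1.284 VAR.
Step 9 — Apparent power: |S| = 14.16 VA.
Step 10 — Power factor: PF = P/|S| = 0.9959 (lagging).

(a) P = 14.1 W  (b) Q = 1.284 VAR  (c) S = 14.16 VA  (d) PF = 0.9959 (lagging)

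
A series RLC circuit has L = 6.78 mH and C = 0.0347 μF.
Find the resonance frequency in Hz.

Step 1 — Resonance condition Im(Z)=0 gives ω₀ = 1/√(LC).
Step 2 — ω₀ = 1/√(0.00678·3.47e-08) = 6.52e+04 rad/s.
Step 3 — f₀ = ω₀/(2π) = 1.038e+04 Hz.

f₀ = 1.038e+04 Hz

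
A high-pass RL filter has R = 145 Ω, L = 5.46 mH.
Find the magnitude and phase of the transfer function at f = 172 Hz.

Step 1 — Angular frequency: ω = 2π·172 = 1081 rad/s.
Step 2 — Transfer function: H(jω) = jωL/(R + jωL).
Step 3 — Numerator jωL = j·5.901; denominator R + jωL = 145 + j5.901.
Step 4 — H = 0.001653 + j0.04063.
Step 5 — Magnitude: |H| = 0.04066 (-27.8 dB); phase: φ = 87.7°.

|H| = 0.04066 (-27.8 dB), φ = 87.7°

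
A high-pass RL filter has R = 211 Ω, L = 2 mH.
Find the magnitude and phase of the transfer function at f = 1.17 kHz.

Step 1 — Angular frequency: ω = 2π·1170 = 7351 rad/s.
Step 2 — Transfer function: H(jω) = jωL/(R + jωL).
Step 3 — Numerator jωL = j·14.7; denominator R + jωL = 211 + j14.7.
Step 4 — H = 0.004832 + j0.06934.
Step 5 — Magnitude: |H| = 0.06951 (-23.2 dB); phase: φ = 86.0°.

|H| = 0.06951 (-23.2 dB), φ = 86.0°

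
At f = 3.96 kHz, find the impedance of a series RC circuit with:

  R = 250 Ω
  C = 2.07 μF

Step 1 — Angular frequency: ω = 2π·f = 2π·3960 = 2.488e+04 rad/s.
Step 2 — Component impedances:
  R: Z = R = 250 Ω
  C: Z = 1/(jωC) = -j/(ω·C) = 0 - j19.42 Ω
Step 3 — Series combination: Z_total = R + C = 250 - j19.42 Ω = 250.8∠-4.4° Ω.

Z = 250 - j19.42 Ω = 250.8∠-4.4° Ω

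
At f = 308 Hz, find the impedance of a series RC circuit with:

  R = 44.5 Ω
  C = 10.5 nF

Step 1 — Angular frequency: ω = 2π·f = 2π·308 = 1935 rad/s.
Step 2 — Component impedances:
  R: Z = R = 44.5 Ω
  C: Z = 1/(jωC) = -j/(ω·C) = 0 - j4.921e+04 Ω
Step 3 — Series combination: Z_total = R + C = 44.5 - j4.921e+04 Ω = 4.921e+04∠-89.9° Ω.

Z = 44.5 - j4.921e+04 Ω = 4.921e+04∠-89.9° Ω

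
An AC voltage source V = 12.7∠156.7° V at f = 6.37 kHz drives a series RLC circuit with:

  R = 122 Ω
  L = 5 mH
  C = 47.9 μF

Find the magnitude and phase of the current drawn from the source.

Step 1 — Angular frequency: ω = 2π·f = 2π·6370 = 4.002e+04 rad/s.
Step 2 — Component impedances:
  R: Z = R = 122 Ω
  L: Z = jωL = j·4.002e+04·0.005 = 0 + j200.1 Ω
  C: Z = 1/(jωC) = -j/(ω·C) = 0 - j0.5216 Ω
Step 3 — Series combination: Z_total = R + L + C = 122 + j199.6 Ω = 233.9∠58.6° Ω.
Step 4 — Source phasor: V = 12.7∠156.7° V = -11.66 + j5.023 V.
Step 5 — Ohm's law: I = V / Z_total = (-11.66 + j5.023) / (122 + j199.6) = -0.007682 + j0.05374 A.
Step 6 — Convert to polar: |I| = 0.05429 A, ∠I = 98.1°.

I = 0.05429∠98.1° A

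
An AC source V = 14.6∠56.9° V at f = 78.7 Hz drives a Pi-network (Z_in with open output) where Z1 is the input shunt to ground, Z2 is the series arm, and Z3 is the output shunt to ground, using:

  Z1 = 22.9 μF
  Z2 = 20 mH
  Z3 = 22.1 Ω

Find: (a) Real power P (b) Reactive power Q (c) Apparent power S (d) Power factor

Step 1 — Angular frequency: ω = 2π·f = 2π·78.7 = 494.5 rad/s.
Step 2 — Component impedances:
  Z1: Z = 1/(jωC) = -j/(ω·C) = 0 - j88.31 Ω
  Z2: Z = jωL = j·494.5·0.02 = 0 + j9.89 Ω
  Z3: Z = R = 22.1 Ω
Step 3 — With open output, the series arm Z2 and the output shunt Z3 appear in series to ground: Z2 + Z3 = 22.1 + j9.89 Ω.
Step 4 — Parallel with input shunt Z1: Z_in = Z1 || (Z2 + Z3) = 25.96 + j3.82 Ω = 26.24∠8.4° Ω.
Step 5 — Source phasor: V = 14.6∠56.9° V = 7.973 + j12.23 V.
Step 6 — Current: I = V / Z = 0.3684 + j0.4169 A = 0.5563∠48.5° A.
Step 7 — Complex power: S = V·I* = 8.036 + j1.182 VA.
Step 8 — Real power: P = Re(S) = 8.036 W.
Step 9 — Reactive power: Q = Im(S) = 1.182 VAR.
Step 10 — Apparent power: |S| = 8.123 VA.
Step 11 — Power factor: PF = P/|S| = 0.9893 (lagging).

(a) P = 8.036 W  (b) Q = 1.182 VAR  (c) S = 8.123 VA  (d) PF = 0.9893 (lagging)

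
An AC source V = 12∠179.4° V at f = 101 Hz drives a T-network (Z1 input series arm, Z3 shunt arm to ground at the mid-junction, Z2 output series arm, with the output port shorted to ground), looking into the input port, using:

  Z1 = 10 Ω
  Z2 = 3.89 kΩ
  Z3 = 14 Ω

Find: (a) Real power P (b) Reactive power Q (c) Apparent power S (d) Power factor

Step 1 — Angular frequency: ω = 2π·f = 2π·101 = 634.6 rad/s.
Step 2 — Component impedances:
  Z1: Z = R = 10 Ω
  Z2: Z = R = 3890 Ω
  Z3: Z = R = 14 Ω
Step 3 — With the output port shorted to ground, the output series arm Z2 runs from the junction to ground; the shunt arm Z3 also runs from the junction to ground. They appear in parallel: Z3 || Z2 = 13.95 Ω.
Step 4 — Series with input arm Z1: Z_in = Z1 + (Z3 || Z2) = 23.95 Ω = 23.95∠0.0° Ω.
Step 5 — Source phasor: V = 12∠179.4° V = -12 + j0.1257 V.
Step 6 — Current: I = V / Z = -0.501 + j0.005247 A = 0.501∠179.4° A.
Step 7 — Complex power: S = V·I* = 6.013 VA.
Step 8 — Real power: P = Re(S) = 6.013 W.
Step 9 — Reactive power: Q = Im(S) = 0 VAR.
Step 10 — Apparent power: |S| = 6.013 VA.
Step 11 — Power factor: PF = P/|S| = 1 (unity).

(a) P = 6.013 W  (b) Q = 0 VAR  (c) S = 6.013 VA  (d) PF = 1 (unity)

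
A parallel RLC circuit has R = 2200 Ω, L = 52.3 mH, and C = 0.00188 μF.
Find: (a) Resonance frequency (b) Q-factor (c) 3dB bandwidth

Step 1 — Resonance: ω₀ = 1/√(LC) = 1/√(0.0523·1.88e-09) = 1.008e+05 rad/s.
Step 2 — f₀ = ω₀/(2π) = 1.605e+04 Hz.
Step 3 — Parallel Q: Q = R/(ω₀L) = 2200/(1.008e+05·0.0523) = 0.4171.
Step 4 — Bandwidth: Δω = ω₀/Q = 2.418e+05 rad/s; BW = Δω/(2π) = 3.848e+04 Hz.

(a) f₀ = 1.605e+04 Hz  (b) Q = 0.4171  (c) BW = 3.848e+04 Hz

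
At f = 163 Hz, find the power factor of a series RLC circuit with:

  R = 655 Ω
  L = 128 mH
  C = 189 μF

Step 1 — Angular frequency: ω = 2π·f = 2π·163 = 1024 rad/s.
Step 2 — Component impedances:
  R: Z = R = 655 Ω
  L: Z = jωL = j·1024·0.128 = 0 + j131.1 Ω
  C: Z = 1/(jωC) = -j/(ω·C) = 0 - j5.166 Ω
Step 3 — Series combination: Z_total = R + L + C = 655 + j125.9 Ω = 667∠10.9° Ω.
Step 4 — Power factor: PF = cos(φ) = Re(Z)/|Z| = 655/667 = 0.982.
Step 5 — Type: Im(Z) = 125.9 ⇒ lagging (phase φ = 10.9°).

PF = 0.982 (lagging, φ = 10.9°)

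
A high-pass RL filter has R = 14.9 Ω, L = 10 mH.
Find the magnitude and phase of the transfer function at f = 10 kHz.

Step 1 — Angular frequency: ω = 2π·1e+04 = 6.283e+04 rad/s.
Step 2 — Transfer function: H(jω) = jωL/(R + jωL).
Step 3 — Numerator jωL = j·628.3; denominator R + jωL = 14.9 + j628.3.
Step 4 — H = 0.9994 + j0.0237.
Step 5 — Magnitude: |H| = 0.9997 (-0.0 dB); phase: φ = 1.4°.

|H| = 0.9997 (-0.0 dB), φ = 1.4°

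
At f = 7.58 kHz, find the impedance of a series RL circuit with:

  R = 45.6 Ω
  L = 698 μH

Step 1 — Angular frequency: ω = 2π·f = 2π·7580 = 4.763e+04 rad/s.
Step 2 — Component impedances:
  R: Z = R = 45.6 Ω
  L: Z = jωL = j·4.763e+04·0.000698 = 0 + j33.24 Ω
Step 3 — Series combination: Z_total = R + L = 45.6 + j33.24 Ω = 56.43∠36.1° Ω.

Z = 45.6 + j33.24 Ω = 56.43∠36.1° Ω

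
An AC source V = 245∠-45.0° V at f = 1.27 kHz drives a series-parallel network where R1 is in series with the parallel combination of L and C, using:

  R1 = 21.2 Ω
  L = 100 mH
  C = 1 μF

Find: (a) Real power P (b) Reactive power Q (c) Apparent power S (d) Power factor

Step 1 — Angular frequency: ω = 2π·f = 2π·1270 = 7980 rad/s.
Step 2 — Component impedances:
  R1: Z = R = 21.2 Ω
  L: Z = jωL = j·7980·0.1 = 0 + j798 Ω
  C: Z = 1/(jωC) = -j/(ω·C) = 0 - j125.3 Ω
Step 3 — Parallel branch: L || C = 1/(1/L + 1/C) = 0 - j148.7 Ω.
Step 4 — Series with R1: Z_total = R1 + (L || C) = 21.2 - j148.7 Ω = 150.2∠-81.9° Ω.
Step 5 — Source phasor: V = 245∠-45.0° V = 173.2 - j173.2 V.
Step 6 — Current: I = V / Z = 1.305 + j0.9792 A = 1.631∠36.9° A.
Step 7 — Complex power: S = V·I* = 56.43 - j395.7 VA.
Step 8 — Real power: P = Re(S) = 56.43 W.
Step 9 — Reactive power: Q = Im(S) = -395.7 VAR.
Step 10 — Apparent power: |S| = 399.7 VA.
Step 11 — Power factor: PF = P/|S| = 0.1412 (leading).

(a) P = 56.43 W  (b) Q = -395.7 VAR  (c) S = 399.7 VA  (d) PF = 0.1412 (leading)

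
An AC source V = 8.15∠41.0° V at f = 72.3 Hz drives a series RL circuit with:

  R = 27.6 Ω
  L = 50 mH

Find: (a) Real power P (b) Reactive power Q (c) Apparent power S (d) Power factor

Step 1 — Angular frequency: ω = 2π·f = 2π·72.3 = 454.3 rad/s.
Step 2 — Component impedances:
  R: Z = R = 27.6 Ω
  L: Z = jωL = j·454.3·0.05 = 0 + j22.71 Ω
Step 3 — Series combination: Z_total = R + L = 27.6 + j22.71 Ω = 35.74∠39.5° Ω.
Step 4 — Source phasor: V = 8.15∠41.0° V = 6.151 + j5.347 V.
Step 5 — Current: I = V / Z = 0.2279 + j0.006155 A = 0.228∠1.5° A.
Step 6 — Complex power: S = V·I* = 1.435 + j1.181 VA.
Step 7 — Real power: P = Re(S) = 1.435 W.
Step 8 — Reactive power: Q = Im(S) = 1.181 VAR.
Step 9 — Apparent power: |S| = 1.858 VA.
Step 10 — Power factor: PF = P/|S| = 0.7721 (lagging).

(a) P = 1.435 W  (b) Q = 1.181 VAR  (c) S = 1.858 VA  (d) PF = 0.7721 (lagging)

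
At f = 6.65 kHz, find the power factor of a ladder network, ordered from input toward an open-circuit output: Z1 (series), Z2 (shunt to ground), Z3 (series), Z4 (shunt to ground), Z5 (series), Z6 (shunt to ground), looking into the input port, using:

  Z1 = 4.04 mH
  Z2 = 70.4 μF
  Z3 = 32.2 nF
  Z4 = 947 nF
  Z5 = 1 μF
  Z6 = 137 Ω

Step 1 — Angular frequency: ω = 2π·f = 2π·6650 = 4.178e+04 rad/s.
Step 2 — Component impedances:
  Z1: Z = jωL = j·4.178e+04·0.00404 = 0 + j168.8 Ω
  Z2: Z = 1/(jωC) = -j/(ω·C) = 0 - j0.34 Ω
  Z3: Z = 1/(jωC) = -j/(ω·C) = 0 - j743.3 Ω
  Z4: Z = 1/(jωC) = -j/(ω·C) = 0 - j25.27 Ω
  Z5: Z = 1/(jωC) = -j/(ω·C) = 0 - j23.93 Ω
  Z6: Z = R = 137 Ω
Step 3 — Ladder network (open output): work backward from the far end, alternating series and parallel combinations. Z_in = 8.104e-07 + j168.5 Ω = 168.5∠90.0° Ω.
Step 4 — Power factor: PF = cos(φ) = Re(Z)/|Z| = 8.10376e-07/168.464 = 4.81e-09.
Step 5 — Type: Im(Z) = 168.5 ⇒ lagging (phase φ = 90.0°).

PF = 4.81e-09 (lagging, φ = 90.0°)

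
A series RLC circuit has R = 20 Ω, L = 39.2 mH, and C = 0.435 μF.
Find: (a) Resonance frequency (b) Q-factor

Step 1 — Resonance condition Im(Z)=0 gives ω₀ = 1/√(LC).
Step 2 — ω₀ = 1/√(0.0392·4.35e-07) = 7658 rad/s.
Step 3 — f₀ = ω₀/(2π) = 1219 Hz.
Step 4 — Series Q: Q = ω₀L/R = 7658·0.0392/20 = 15.01.

(a) f₀ = 1219 Hz  (b) Q = 15.01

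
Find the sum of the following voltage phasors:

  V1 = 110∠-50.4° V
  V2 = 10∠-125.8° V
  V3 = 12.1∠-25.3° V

Step 1 — Convert each phasor to rectangular form:
  V1 = 110·(cos(-50.4°) + j·sin(-50.4°)) = 70.12 - j84.76 V
  V2 = 10·(cos(-125.8°) + j·sin(-125.8°)) = -5.85 - j8.111 V
  V3 = 12.1·(cos(-25.3°) + j·sin(-25.3°)) = 10.94 - j5.171 V
Step 2 — Sum components: V_total = 75.21 - j98.04 V.
Step 3 — Convert to polar: |V_total| = 123.6 V, ∠V_total = -52.5°.

V_total = 123.6∠-52.5° V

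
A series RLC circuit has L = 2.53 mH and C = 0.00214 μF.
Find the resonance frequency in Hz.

Step 1 — Resonance condition Im(Z)=0 gives ω₀ = 1/√(LC).
Step 2 — ω₀ = 1/√(0.00253·2.14e-09) = 4.298e+05 rad/s.
Step 3 — f₀ = ω₀/(2π) = 6.84e+04 Hz.

f₀ = 6.84e+04 Hz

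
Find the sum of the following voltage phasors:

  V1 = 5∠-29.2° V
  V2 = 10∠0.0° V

Step 1 — Convert each phasor to rectangular form:
  V1 = 5·(cos(-29.2°) + j·sin(-29.2°)) = 4.365 - j2.439 V
  V2 = 10·(cos(0.0°) + j·sin(0.0°)) = 10 V
Step 2 — Sum components: V_total = 14.36 - j2.439 V.
Step 3 — Convert to polar: |V_total| = 14.57 V, ∠V_total = -9.6°.

V_total = 14.57∠-9.6° V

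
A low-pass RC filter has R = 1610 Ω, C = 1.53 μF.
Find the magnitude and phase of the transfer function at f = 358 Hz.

Step 1 — Angular frequency: ω = 2π·358 = 2249 rad/s.
Step 2 — Transfer function: H(jω) = 1/(1 + jωRC).
Step 3 — Denominator: 1 + jωRC = 1 + j·2249·1610·1.53e-06 = 1 + j5.541.
Step 4 — H = 0.03154 - j0.1748.
Step 5 — Magnitude: |H| = 0.1776 (-15.0 dB); phase: φ = -79.8°.

|H| = 0.1776 (-15.0 dB), φ = -79.8°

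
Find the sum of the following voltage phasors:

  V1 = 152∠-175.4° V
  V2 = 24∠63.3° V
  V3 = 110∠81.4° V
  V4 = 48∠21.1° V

Step 1 — Convert each phasor to rectangular form:
  V1 = 152·(cos(-175.4°) + j·sin(-175.4°)) = -151.5 - j12.19 V
  V2 = 24·(cos(63.3°) + j·sin(63.3°)) = 10.78 + j21.44 V
  V3 = 110·(cos(81.4°) + j·sin(81.4°)) = 16.45 + j108.8 V
  V4 = 48·(cos(21.1°) + j·sin(21.1°)) = 44.78 + j17.28 V
Step 2 — Sum components: V_total = -79.5 + j135.3 V.
Step 3 — Convert to polar: |V_total| = 156.9 V, ∠V_total = 120.4°.

V_total = 156.9∠120.4° V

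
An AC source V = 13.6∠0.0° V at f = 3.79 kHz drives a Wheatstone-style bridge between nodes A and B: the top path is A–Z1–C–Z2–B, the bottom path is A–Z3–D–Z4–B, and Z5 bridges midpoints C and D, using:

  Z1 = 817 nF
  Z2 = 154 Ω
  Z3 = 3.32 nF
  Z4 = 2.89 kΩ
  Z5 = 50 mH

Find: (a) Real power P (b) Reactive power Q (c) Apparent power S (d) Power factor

Step 1 — Angular frequency: ω = 2π·f = 2π·3790 = 2.381e+04 rad/s.
Step 2 — Component impedances:
  Z1: Z = 1/(jωC) = -j/(ω·C) = 0 - j51.4 Ω
  Z2: Z = R = 154 Ω
  Z3: Z = 1/(jωC) = -j/(ω·C) = 0 - j1.265e+04 Ω
  Z4: Z = R = 2890 Ω
  Z5: Z = jωL = j·2.381e+04·0.05 = 0 + j1191 Ω
Step 3 — Bridge requires nodal analysis (the Z5 bridge couples midpoints C and D, so the two paths cannot be reduced to a simple series/parallel combination). Setting node B to ground and injecting 1 A at node A, the 3-node admittance system at A, C, D solves to V_A = Z_AB = 147.2 - j48.79 Ω = 155.1∠-18.3° Ω.
Step 4 — Source phasor: V = 13.6∠0.0° V = 13.6 V.
Step 5 — Current: I = V / Z = 0.08322 + j0.02758 A = 0.08768∠18.3° A.
Step 6 — Complex power: S = V·I* = 1.132 - j0.3751 VA.
Step 7 — Real power: P = Re(S) = 1.132 W.
Step 8 — Reactive power: Q = Im(S) = -0.3751 VAR.
Step 9 — Apparent power: |S| = 1.192 VA.
Step 10 — Power factor: PF = P/|S| = 0.9492 (leading).

(a) P = 1.132 W  (b) Q = -0.3751 VAR  (c) S = 1.192 VA  (d) PF = 0.9492 (leading)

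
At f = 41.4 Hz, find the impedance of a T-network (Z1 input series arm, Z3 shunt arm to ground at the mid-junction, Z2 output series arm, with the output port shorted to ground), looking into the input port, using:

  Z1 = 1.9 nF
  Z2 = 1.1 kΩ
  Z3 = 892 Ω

Step 1 — Angular frequency: ω = 2π·f = 2π·41.4 = 260.1 rad/s.
Step 2 — Component impedances:
  Z1: Z = 1/(jωC) = -j/(ω·C) = 0 - j2.023e+06 Ω
  Z2: Z = R = 1100 Ω
  Z3: Z = R = 892 Ω
Step 3 — With the output port shorted to ground, the output series arm Z2 runs from the junction to ground; the shunt arm Z3 also runs from the junction to ground. They appear in parallel: Z3 || Z2 = 492.6 Ω.
Step 4 — Series with input arm Z1: Z_in = Z1 + (Z3 || Z2) = 492.6 - j2.023e+06 Ω = 2.023e+06∠-90.0° Ω.

Z = 492.6 - j2.023e+06 Ω = 2.023e+06∠-90.0° Ω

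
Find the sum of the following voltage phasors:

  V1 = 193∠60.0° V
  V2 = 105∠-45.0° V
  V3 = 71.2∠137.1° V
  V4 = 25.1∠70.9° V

Step 1 — Convert each phasor to rectangular form:
  V1 = 193·(cos(60.0°) + j·sin(60.0°)) = 96.5 + j167.1 V
  V2 = 105·(cos(-45.0°) + j·sin(-45.0°)) = 74.25 - j74.25 V
  V3 = 71.2·(cos(137.1°) + j·sin(137.1°)) = -52.16 + j48.47 V
  V4 = 25.1·(cos(70.9°) + j·sin(70.9°)) = 8.213 + j23.72 V
Step 2 — Sum components: V_total = 126.8 + j165.1 V.
Step 3 — Convert to polar: |V_total| = 208.2 V, ∠V_total = 52.5°.

V_total = 208.2∠52.5° V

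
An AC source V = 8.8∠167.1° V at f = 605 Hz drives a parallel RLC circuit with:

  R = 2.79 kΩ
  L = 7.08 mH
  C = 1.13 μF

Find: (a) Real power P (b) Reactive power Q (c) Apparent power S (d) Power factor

Step 1 — Angular frequency: ω = 2π·f = 2π·605 = 3801 rad/s.
Step 2 — Component impedances:
  R: Z = R = 2790 Ω
  L: Z = jωL = j·3801·0.00708 = 0 + j26.91 Ω
  C: Z = 1/(jωC) = -j/(ω·C) = 0 - j232.8 Ω
Step 3 — Parallel combination: 1/Z_total = 1/R + 1/L + 1/C; Z_total = 0.3319 + j30.43 Ω = 30.43∠89.4° Ω.
Step 4 — Source phasor: V = 8.8∠167.1° V = -8.578 + j1.965 V.
Step 5 — Current: I = V / Z = 0.06148 + j0.2826 A = 0.2892∠77.7° A.
Step 6 — Complex power: S = V·I* = 0.02776 + j2.545 VA.
Step 7 — Real power: P = Re(S) = 0.02776 W.
Step 8 — Reactive power: Q = Im(S) = 2.545 VAR.
Step 9 — Apparent power: |S| = 2.545 VA.
Step 10 — Power factor: PF = P/|S| = 0.01091 (lagging).

(a) P = 0.02776 W  (b) Q = 2.545 VAR  (c) S = 2.545 VA  (d) PF = 0.01091 (lagging)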